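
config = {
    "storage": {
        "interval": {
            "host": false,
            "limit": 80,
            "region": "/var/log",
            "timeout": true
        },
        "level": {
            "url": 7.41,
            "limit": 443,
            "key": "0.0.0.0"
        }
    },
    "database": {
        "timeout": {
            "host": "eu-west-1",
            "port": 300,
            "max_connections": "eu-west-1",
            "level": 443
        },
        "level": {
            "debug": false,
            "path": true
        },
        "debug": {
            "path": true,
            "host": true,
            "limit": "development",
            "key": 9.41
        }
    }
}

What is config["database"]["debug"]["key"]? 9.41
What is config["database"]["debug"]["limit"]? "development"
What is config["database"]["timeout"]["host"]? "eu-west-1"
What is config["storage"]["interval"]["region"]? "/var/log"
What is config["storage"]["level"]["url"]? 7.41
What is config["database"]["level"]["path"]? True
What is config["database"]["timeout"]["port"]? 300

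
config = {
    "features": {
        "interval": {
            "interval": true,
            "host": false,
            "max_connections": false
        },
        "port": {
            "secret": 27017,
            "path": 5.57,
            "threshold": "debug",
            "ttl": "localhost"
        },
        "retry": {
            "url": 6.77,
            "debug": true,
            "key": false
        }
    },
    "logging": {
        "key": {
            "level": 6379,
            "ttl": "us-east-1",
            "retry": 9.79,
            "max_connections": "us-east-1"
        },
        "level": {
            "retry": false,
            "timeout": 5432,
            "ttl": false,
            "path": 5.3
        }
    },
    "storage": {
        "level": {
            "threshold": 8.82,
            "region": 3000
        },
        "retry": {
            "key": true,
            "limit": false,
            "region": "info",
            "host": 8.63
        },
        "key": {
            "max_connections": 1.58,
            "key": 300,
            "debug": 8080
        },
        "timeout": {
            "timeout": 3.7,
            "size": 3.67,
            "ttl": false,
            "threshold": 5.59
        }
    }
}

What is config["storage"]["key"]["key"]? 300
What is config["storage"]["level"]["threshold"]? 8.82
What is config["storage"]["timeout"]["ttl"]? False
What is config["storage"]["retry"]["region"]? "info"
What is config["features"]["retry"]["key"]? False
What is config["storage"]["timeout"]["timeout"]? 3.7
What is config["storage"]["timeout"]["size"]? 3.67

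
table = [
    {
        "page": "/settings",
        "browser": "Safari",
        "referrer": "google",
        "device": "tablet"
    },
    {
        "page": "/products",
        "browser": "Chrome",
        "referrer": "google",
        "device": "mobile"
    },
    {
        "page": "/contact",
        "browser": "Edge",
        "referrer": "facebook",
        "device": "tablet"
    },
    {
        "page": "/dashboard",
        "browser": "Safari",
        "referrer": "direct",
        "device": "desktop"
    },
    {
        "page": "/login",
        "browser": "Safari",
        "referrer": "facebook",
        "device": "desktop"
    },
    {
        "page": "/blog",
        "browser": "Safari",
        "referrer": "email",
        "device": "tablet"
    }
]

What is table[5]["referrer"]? "email"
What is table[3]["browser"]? "Safari"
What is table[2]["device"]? "tablet"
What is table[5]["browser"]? "Safari"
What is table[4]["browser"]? "Safari"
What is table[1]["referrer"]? "google"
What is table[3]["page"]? "/dashboard"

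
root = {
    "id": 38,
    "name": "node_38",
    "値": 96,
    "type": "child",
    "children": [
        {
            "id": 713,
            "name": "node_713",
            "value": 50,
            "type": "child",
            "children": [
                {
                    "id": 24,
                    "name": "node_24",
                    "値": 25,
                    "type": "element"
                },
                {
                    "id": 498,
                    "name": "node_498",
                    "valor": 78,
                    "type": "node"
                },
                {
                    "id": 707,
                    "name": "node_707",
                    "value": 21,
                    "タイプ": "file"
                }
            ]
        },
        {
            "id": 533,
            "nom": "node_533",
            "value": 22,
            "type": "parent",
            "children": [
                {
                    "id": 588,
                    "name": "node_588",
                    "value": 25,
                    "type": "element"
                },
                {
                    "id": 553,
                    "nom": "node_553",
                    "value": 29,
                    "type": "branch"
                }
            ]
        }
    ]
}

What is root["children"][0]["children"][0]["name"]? "node_24"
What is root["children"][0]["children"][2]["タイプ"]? "file"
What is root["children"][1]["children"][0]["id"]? 588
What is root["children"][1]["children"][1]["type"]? "branch"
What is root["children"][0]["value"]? 50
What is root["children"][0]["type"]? "child"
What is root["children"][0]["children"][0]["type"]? "element"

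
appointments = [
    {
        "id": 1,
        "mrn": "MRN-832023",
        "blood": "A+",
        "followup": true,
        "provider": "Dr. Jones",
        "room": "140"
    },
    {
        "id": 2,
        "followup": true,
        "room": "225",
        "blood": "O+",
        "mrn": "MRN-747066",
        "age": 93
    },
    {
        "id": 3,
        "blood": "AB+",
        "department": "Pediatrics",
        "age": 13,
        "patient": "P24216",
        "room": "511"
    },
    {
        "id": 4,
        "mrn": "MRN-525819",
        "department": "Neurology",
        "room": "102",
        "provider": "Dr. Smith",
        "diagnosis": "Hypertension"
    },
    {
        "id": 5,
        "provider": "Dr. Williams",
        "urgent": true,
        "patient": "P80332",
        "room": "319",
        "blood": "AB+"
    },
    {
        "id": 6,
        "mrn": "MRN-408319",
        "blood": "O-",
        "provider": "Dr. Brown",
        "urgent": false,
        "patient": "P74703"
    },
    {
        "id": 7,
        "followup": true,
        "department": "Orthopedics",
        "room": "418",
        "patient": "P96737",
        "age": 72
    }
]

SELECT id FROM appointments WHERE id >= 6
[6, 7]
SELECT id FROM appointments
[1, 2, 3, 4, 5, 6, 7]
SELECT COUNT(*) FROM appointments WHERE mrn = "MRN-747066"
1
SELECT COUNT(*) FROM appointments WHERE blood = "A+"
1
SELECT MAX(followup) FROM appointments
True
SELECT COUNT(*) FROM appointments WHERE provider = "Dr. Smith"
1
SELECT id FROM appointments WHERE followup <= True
[1, 2, 7]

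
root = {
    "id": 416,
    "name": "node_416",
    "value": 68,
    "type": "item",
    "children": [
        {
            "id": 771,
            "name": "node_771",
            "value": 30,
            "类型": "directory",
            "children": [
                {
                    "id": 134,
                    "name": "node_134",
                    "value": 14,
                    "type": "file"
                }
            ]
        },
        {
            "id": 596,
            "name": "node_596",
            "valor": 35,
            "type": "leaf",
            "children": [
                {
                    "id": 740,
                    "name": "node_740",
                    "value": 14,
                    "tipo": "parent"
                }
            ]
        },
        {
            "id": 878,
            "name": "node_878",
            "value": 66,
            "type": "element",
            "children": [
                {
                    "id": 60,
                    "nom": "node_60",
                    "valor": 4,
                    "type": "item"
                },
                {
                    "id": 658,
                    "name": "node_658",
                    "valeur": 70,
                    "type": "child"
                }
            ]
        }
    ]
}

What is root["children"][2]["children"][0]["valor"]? 4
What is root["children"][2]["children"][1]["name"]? "node_658"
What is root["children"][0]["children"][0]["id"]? 134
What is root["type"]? "item"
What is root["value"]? 68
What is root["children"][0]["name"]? "node_771"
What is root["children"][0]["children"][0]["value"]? 14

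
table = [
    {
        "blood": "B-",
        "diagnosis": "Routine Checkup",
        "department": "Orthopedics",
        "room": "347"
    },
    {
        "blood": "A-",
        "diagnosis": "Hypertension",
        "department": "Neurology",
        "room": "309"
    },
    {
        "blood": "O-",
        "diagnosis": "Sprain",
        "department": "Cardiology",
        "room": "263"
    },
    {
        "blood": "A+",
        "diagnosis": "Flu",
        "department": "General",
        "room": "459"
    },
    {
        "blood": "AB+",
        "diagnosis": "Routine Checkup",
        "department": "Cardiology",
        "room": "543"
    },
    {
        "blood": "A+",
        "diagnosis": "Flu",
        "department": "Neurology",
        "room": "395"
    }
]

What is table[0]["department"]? "Orthopedics"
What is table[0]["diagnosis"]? "Routine Checkup"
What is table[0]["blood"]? "B-"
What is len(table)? 6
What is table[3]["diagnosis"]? "Flu"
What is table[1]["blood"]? "A-"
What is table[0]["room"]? "347"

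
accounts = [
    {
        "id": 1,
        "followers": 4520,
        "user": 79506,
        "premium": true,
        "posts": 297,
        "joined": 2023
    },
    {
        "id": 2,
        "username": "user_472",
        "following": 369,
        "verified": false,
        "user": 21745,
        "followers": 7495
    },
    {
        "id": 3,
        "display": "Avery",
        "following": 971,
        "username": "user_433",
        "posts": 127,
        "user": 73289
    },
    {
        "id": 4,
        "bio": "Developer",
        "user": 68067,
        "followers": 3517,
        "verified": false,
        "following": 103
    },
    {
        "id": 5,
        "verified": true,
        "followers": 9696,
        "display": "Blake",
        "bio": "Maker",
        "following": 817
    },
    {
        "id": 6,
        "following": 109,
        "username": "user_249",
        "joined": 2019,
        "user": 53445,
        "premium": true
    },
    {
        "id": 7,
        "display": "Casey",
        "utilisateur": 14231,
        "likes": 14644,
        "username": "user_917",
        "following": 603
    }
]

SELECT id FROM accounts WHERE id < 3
[1, 2]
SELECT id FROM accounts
[1, 2, 3, 4, 5, 6, 7]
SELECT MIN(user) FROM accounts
21745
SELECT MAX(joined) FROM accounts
2023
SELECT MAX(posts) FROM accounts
297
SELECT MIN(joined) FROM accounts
2019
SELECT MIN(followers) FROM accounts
3517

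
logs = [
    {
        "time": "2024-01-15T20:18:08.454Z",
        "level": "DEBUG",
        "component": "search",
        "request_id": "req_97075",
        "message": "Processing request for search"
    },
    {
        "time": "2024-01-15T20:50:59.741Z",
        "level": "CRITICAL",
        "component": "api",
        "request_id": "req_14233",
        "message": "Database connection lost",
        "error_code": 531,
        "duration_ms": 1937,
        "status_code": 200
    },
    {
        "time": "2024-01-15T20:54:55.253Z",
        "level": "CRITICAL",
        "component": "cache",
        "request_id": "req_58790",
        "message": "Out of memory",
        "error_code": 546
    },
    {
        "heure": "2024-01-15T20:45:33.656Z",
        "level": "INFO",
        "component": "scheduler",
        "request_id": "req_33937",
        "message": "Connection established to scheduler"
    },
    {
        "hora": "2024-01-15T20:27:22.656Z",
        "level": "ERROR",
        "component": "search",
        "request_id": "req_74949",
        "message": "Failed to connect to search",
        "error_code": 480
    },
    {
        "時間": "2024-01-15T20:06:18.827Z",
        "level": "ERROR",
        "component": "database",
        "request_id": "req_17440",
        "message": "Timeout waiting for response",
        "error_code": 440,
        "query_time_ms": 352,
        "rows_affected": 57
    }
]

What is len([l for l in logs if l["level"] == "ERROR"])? 2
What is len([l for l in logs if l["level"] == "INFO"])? 1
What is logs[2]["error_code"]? 546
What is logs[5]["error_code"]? 440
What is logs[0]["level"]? "DEBUG"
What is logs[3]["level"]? "INFO"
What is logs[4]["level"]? "ERROR"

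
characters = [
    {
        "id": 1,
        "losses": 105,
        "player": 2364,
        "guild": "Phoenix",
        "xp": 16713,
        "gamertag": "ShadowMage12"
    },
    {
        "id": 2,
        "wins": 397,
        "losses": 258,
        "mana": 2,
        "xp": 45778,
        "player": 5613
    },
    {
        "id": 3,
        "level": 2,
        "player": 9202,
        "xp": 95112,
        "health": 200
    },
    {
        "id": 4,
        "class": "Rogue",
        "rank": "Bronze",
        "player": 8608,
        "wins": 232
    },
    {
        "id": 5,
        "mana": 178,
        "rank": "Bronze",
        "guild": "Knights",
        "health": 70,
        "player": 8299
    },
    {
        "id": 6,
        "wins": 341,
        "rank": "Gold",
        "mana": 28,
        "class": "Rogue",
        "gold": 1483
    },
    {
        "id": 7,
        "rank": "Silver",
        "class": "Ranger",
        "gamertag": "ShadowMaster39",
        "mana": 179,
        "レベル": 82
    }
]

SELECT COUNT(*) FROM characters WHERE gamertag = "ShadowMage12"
1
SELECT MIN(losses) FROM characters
105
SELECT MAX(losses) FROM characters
258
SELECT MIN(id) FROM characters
1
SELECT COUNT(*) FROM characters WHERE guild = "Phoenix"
1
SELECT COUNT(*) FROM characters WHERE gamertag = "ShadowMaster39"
1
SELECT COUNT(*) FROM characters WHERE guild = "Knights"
1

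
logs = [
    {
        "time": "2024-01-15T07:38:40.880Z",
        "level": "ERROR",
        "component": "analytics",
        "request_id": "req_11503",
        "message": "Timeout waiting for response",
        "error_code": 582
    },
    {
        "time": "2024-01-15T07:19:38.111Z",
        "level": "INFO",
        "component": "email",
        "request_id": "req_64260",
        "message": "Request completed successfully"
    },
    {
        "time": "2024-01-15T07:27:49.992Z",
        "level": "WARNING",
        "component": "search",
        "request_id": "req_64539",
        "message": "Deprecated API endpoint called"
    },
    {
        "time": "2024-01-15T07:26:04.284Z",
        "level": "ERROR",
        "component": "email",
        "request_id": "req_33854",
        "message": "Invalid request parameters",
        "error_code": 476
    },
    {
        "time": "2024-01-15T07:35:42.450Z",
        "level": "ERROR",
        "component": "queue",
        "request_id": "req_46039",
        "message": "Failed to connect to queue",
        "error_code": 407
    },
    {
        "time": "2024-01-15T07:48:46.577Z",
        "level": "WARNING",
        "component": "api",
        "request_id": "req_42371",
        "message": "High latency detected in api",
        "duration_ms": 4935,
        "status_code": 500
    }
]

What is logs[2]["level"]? "WARNING"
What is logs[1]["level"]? "INFO"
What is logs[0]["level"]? "ERROR"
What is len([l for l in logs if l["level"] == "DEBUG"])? 0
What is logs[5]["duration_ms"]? 4935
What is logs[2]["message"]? "Deprecated API endpoint called"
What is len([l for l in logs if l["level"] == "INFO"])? 1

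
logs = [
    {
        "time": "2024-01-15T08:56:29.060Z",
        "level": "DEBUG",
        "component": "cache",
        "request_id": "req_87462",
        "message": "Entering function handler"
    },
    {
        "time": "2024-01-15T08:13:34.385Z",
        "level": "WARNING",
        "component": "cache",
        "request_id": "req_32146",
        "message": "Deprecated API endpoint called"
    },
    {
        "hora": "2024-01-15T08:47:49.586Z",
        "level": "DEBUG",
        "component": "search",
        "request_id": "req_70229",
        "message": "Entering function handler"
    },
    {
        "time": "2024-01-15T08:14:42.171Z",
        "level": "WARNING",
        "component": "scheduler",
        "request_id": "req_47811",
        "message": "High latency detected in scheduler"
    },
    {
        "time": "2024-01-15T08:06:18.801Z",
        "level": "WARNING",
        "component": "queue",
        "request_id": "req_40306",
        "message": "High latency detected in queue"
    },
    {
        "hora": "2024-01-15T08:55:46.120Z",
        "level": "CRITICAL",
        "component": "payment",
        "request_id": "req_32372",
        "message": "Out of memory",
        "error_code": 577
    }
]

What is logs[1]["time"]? "2024-01-15T08:13:34.385Z"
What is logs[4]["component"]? "queue"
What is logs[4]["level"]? "WARNING"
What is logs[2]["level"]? "DEBUG"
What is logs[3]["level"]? "WARNING"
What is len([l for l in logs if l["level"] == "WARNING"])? 3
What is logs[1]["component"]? "cache"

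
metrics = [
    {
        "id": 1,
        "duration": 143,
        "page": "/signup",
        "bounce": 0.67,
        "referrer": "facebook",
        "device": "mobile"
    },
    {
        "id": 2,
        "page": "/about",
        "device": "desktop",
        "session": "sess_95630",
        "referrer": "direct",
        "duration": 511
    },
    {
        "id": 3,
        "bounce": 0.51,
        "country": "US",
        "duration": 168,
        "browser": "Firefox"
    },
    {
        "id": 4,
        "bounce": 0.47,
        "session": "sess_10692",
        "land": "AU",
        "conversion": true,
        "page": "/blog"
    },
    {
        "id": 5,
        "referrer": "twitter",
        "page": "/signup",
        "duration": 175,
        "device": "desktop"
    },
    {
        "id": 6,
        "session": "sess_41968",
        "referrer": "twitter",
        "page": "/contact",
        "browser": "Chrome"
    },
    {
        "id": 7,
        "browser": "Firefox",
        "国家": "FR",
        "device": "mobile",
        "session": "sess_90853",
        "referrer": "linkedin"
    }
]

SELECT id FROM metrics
[1, 2, 3, 4, 5, 6, 7]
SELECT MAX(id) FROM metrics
7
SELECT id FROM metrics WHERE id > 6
[7]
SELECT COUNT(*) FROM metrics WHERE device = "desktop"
2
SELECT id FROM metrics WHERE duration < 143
[]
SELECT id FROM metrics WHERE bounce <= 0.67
[1, 3, 4]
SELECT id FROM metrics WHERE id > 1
[2, 3, 4, 5, 6, 7]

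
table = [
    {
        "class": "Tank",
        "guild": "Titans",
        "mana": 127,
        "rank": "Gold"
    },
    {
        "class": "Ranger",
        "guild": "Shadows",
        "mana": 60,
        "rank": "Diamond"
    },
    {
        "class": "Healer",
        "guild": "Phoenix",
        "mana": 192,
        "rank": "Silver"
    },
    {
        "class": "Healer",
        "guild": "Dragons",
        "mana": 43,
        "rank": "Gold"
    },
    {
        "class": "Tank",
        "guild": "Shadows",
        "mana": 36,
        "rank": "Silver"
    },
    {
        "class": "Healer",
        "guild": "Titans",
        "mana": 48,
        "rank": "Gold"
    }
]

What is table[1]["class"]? "Ranger"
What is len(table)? 6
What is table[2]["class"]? "Healer"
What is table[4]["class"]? "Tank"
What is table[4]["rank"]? "Silver"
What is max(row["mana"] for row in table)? 192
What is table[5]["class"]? "Healer"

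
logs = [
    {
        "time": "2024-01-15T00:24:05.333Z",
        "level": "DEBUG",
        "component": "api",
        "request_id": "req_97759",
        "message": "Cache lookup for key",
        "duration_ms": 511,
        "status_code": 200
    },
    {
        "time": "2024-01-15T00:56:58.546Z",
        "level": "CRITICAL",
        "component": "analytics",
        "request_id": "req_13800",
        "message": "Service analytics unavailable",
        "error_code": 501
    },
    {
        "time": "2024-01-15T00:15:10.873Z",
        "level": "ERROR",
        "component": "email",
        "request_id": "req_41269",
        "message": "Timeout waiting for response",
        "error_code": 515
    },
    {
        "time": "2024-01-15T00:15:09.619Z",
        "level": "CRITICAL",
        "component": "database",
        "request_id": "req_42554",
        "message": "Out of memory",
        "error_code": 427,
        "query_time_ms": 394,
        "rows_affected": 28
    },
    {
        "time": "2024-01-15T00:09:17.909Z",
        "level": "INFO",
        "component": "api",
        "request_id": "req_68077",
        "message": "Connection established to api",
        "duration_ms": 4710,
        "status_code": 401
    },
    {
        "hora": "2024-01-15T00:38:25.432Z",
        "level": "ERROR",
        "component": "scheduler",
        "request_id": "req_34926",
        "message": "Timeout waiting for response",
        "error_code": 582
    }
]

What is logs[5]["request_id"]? "req_34926"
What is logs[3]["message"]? "Out of memory"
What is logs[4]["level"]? "INFO"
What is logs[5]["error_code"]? 582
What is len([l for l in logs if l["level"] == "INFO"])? 1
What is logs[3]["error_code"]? 427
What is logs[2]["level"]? "ERROR"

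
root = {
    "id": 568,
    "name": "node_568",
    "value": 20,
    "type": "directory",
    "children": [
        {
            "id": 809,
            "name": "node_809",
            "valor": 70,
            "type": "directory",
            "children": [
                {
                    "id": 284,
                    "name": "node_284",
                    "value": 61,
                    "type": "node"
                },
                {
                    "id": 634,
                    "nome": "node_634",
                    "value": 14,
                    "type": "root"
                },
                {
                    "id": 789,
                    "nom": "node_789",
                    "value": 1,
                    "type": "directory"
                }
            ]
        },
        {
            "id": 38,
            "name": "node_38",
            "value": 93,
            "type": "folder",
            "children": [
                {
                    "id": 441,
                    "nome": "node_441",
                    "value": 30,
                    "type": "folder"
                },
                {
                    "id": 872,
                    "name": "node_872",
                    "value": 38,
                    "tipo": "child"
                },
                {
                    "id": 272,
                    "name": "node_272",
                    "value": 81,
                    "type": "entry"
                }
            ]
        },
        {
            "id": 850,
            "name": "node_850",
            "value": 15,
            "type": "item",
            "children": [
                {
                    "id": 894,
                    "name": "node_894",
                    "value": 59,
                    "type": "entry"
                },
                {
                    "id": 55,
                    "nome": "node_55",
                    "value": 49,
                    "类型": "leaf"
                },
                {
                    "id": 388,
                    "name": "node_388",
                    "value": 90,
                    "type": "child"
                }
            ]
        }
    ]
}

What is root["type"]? "directory"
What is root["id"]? 568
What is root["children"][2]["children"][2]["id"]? 388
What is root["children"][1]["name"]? "node_38"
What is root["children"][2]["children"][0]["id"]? 894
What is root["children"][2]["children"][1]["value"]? 49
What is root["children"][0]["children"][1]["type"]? "root"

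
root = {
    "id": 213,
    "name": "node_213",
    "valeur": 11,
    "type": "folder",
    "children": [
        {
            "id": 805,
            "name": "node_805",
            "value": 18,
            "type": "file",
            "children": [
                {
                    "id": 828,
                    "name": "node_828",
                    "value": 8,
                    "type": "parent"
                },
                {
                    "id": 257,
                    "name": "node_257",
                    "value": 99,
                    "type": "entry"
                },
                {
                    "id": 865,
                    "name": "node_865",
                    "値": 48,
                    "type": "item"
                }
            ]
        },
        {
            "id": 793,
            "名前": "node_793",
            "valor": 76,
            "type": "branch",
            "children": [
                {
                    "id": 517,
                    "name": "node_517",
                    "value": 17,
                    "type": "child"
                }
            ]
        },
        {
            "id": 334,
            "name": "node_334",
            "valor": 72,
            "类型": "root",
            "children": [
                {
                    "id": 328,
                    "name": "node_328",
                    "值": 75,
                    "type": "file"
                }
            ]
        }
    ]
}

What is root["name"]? "node_213"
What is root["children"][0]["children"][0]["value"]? 8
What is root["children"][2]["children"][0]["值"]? 75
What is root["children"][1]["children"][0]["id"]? 517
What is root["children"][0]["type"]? "file"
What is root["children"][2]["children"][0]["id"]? 328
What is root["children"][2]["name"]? "node_334"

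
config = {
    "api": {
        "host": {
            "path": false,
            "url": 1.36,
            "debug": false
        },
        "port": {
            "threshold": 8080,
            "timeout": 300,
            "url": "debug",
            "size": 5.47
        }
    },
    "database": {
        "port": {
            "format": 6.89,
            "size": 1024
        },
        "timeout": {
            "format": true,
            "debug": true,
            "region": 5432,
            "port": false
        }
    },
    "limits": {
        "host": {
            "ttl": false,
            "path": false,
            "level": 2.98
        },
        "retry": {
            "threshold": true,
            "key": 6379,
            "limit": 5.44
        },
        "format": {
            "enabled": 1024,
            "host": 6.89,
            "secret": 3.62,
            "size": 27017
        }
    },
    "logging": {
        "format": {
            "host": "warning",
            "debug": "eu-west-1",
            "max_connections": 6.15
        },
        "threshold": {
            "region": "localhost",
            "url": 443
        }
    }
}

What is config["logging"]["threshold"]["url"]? 443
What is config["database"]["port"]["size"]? 1024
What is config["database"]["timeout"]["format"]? True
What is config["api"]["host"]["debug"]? False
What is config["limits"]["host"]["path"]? False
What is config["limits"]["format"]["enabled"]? 1024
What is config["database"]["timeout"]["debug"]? True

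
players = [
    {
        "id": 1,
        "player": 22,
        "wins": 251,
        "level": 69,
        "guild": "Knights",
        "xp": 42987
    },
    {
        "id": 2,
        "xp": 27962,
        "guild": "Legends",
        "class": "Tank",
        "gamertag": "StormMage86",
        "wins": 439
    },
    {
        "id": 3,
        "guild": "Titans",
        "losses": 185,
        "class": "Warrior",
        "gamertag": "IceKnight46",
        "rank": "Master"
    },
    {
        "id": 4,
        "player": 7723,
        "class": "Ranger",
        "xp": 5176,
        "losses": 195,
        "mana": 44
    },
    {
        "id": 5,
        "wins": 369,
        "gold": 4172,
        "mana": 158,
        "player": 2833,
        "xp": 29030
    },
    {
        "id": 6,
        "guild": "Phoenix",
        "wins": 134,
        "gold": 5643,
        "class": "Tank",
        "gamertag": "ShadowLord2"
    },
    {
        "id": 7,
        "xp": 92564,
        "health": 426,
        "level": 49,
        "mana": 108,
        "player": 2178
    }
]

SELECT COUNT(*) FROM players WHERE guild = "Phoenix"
1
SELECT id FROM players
[1, 2, 3, 4, 5, 6, 7]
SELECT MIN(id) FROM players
1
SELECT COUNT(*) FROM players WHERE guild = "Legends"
1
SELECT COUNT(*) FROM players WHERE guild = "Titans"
1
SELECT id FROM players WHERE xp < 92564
[1, 2, 4, 5]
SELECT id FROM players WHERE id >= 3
[3, 4, 5, 6, 7]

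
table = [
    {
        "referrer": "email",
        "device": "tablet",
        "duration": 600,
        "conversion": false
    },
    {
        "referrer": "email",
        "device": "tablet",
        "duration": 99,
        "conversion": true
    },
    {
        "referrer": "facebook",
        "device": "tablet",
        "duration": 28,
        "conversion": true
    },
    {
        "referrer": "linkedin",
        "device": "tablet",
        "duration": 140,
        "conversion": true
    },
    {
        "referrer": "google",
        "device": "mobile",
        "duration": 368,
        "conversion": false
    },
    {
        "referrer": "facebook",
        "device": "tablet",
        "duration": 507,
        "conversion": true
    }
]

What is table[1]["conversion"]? True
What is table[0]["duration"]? 600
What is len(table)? 6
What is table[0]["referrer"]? "email"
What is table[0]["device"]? "tablet"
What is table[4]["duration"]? 368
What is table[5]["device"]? "tablet"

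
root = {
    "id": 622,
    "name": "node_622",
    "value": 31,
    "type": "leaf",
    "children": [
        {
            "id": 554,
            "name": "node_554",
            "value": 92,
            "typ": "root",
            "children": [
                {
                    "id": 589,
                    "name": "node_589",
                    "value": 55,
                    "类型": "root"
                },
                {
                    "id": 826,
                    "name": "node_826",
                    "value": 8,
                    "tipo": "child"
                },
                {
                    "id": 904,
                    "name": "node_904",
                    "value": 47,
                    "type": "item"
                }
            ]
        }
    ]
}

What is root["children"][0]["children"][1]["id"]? 826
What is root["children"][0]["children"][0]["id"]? 589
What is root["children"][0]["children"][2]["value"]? 47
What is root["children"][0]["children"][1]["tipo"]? "child"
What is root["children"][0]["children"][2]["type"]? "item"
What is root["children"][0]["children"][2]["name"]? "node_904"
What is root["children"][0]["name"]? "node_554"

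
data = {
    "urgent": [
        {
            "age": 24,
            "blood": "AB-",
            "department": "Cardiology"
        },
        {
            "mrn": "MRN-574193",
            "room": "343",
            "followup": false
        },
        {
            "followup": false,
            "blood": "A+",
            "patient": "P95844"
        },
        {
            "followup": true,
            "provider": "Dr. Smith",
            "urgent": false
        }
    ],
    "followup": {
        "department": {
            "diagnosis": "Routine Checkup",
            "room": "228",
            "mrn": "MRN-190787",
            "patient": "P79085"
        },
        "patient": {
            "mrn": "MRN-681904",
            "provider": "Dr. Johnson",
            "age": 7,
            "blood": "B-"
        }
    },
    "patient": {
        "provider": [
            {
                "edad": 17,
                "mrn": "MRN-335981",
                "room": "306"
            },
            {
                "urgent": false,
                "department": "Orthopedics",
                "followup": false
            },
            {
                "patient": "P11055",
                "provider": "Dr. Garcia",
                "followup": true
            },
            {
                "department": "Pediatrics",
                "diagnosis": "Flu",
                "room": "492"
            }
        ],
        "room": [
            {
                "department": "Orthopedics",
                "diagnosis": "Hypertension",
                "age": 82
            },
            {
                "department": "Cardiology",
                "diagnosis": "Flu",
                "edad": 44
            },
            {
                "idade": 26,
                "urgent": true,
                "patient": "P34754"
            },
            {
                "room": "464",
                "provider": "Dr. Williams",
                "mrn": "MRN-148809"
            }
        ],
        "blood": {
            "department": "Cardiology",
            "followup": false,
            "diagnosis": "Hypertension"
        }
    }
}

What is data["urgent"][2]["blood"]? "A+"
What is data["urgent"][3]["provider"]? "Dr. Smith"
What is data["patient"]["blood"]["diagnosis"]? "Hypertension"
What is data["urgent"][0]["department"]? "Cardiology"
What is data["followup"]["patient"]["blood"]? "B-"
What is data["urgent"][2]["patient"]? "P95844"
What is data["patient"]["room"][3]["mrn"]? "MRN-148809"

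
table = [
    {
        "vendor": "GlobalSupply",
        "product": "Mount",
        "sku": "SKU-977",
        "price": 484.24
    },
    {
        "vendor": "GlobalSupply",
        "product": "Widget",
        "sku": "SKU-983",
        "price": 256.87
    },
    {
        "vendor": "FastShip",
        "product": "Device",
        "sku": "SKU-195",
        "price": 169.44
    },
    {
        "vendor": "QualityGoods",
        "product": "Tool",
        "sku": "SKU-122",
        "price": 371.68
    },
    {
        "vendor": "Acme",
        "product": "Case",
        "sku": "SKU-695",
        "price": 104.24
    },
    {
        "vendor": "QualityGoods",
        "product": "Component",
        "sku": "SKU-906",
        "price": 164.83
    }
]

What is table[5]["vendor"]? "QualityGoods"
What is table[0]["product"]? "Mount"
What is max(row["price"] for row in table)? 484.24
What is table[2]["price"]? 169.44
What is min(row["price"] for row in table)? 104.24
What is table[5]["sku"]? "SKU-906"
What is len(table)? 6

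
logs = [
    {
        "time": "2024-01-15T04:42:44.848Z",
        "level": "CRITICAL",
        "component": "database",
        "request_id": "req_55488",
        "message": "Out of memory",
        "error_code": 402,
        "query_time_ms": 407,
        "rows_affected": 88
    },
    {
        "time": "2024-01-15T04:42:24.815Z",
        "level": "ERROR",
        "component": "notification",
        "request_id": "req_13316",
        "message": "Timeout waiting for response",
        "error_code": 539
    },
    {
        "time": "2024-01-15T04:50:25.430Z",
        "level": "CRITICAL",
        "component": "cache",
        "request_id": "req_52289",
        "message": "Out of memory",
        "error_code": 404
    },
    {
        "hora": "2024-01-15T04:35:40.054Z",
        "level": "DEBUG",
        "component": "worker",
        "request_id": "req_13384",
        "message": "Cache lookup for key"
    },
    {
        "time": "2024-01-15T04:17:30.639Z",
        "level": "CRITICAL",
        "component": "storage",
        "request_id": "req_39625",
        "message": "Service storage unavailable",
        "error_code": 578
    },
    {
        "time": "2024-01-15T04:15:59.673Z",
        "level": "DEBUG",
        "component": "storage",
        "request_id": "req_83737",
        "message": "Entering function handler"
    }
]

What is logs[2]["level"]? "CRITICAL"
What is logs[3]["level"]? "DEBUG"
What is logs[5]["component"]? "storage"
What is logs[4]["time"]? "2024-01-15T04:17:30.639Z"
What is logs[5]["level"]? "DEBUG"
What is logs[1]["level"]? "ERROR"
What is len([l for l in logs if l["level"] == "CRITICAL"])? 3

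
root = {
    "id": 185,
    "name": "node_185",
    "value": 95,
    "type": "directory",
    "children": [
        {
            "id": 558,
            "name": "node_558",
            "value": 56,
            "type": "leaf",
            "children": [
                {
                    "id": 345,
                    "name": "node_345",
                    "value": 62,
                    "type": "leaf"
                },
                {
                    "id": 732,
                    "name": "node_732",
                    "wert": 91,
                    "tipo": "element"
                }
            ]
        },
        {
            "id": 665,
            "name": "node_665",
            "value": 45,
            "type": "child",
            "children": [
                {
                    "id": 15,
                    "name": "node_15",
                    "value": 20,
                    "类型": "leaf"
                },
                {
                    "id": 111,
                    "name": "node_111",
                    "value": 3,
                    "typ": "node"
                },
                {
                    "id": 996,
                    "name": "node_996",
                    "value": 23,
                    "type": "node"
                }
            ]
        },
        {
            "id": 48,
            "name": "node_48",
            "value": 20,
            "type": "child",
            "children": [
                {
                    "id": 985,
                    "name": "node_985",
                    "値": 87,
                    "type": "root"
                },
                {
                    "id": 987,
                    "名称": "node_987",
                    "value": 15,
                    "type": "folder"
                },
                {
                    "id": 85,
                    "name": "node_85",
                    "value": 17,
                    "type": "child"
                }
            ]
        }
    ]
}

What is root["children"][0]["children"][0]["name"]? "node_345"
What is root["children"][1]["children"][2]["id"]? 996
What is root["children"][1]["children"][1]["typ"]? "node"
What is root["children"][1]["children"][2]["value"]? 23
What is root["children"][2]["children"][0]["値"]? 87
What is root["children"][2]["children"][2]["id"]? 85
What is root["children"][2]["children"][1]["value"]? 15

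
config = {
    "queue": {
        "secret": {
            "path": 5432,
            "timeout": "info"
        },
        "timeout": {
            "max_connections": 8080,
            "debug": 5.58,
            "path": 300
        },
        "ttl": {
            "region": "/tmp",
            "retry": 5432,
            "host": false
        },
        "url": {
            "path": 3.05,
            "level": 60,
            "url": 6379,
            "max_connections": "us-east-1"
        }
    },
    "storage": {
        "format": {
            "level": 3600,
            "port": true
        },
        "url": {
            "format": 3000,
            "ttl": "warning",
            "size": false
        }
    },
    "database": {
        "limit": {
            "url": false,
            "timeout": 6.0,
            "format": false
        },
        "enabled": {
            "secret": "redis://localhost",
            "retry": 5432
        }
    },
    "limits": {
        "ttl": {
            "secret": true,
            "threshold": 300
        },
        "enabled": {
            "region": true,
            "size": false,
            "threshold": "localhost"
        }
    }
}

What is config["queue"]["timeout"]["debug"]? 5.58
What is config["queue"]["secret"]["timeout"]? "info"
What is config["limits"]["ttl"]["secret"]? True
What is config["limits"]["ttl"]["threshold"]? 300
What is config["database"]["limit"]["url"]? False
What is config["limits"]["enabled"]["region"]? True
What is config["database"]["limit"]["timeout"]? 6.0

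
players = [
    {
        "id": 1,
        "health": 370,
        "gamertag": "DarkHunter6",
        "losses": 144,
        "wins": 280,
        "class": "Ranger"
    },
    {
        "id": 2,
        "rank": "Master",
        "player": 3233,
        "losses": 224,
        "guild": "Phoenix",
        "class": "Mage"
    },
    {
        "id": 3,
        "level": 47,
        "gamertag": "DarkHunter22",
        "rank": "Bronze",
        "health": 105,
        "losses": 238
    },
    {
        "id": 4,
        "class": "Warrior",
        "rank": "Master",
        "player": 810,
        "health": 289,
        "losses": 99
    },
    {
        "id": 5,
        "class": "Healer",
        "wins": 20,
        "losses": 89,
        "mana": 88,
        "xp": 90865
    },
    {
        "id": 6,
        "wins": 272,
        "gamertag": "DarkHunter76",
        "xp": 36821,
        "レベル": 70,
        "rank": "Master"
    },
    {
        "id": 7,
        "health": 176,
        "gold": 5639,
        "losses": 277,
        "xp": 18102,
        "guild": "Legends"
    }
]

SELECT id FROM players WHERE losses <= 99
[4, 5]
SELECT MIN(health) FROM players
105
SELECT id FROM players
[1, 2, 3, 4, 5, 6, 7]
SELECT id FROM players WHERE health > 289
[1]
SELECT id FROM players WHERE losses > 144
[2, 3, 7]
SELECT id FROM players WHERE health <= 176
[3, 7]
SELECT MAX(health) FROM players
370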